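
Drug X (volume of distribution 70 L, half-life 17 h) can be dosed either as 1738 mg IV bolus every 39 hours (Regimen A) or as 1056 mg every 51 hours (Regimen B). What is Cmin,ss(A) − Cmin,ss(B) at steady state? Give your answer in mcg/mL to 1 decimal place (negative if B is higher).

4.2 mcg/mL

Regimen A: f = (1/2)^(39/17) ≈ 0.2039; Cmin,ss = (1738/70)·f/(1−f) ≈ 6.359 mcg/mL.
Regimen B: f = (1/2)^(51/17) ≈ 0.1250; Cmin,ss = (1056/70)·f/(1−f) ≈ 2.155 mcg/mL.
Difference ≈ 6.359 − 2.155 ≈ 4.204 mcg/mL.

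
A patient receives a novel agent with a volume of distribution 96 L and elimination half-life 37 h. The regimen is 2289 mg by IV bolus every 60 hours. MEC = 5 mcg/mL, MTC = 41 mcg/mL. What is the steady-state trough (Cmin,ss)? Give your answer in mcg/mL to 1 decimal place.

τ/t½ = 60/37 ≈ 1.6216, so fraction remaining f = (1/2)^(60/37) ≈ 0.3250.
Each bolus raises the concentration by D/Vd = 2289/96 ≈ 23.844 mcg/mL.
Steady-state trough Cmin,ss = C₀·f/(1−f) ≈ 23.844 × 0.3250/0.6750 ≈ 11.480 mcg/mL.
Trough 11.5 mcg/mL vs MEC 5 mcg/mL: adequate.

11.5 mcg/mL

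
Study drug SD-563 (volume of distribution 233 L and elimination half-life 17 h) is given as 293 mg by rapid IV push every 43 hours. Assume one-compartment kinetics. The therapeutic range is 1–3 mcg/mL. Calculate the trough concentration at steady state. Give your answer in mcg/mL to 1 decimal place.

0.3 mcg/mL

τ/t½ = 43/17 ≈ 2.5294, so fraction remaining f = (1/2)^(43/17) ≈ 0.1732.
At steady state, accumulation factor R = 1/(1 − e^(−kτ)) ≈ 1.2095.
Each bolus raises the concentration by D/Vd = 293/233 ≈ 1.258 mcg/mL.
Steady-state peak Cmax,ss = C₀·R ≈ 1.258 × 1.2095 ≈ 1.522 mcg/mL.
One interval later, Cmin,ss = Cmax,ss·e^(−kτ) ≈ 1.522 × 0.1732 ≈ 0.264 mcg/mL.
Trough 0.3 mcg/mL vs MEC 1 mcg/mL: subtherapeutic.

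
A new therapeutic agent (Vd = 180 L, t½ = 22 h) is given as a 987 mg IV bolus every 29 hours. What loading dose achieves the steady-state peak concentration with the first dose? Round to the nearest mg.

f = (1/2)^(29/22) ≈ 0.401040; accumulation ratio R = 1/(1−f) ≈ 1.66956.
Loading dose to hit Cmax,ss on first dose: D_load = D_maint·R ≈ 987 × 1.66956 ≈ 1647.86 mg.

1648 mg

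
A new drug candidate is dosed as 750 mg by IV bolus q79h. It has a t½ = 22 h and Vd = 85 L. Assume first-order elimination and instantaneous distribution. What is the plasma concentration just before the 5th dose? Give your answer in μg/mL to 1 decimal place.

f = (1/2)^(τ/t½) = (1/2)^(79/22) ≈ 0.0830.
C₀ = D/Vd = 750/85 ≈ 8.824 μg/mL.
Before the 5th dose, 4 doses have been given. Superposition: Cmin = C₀·(f + f² + … + f^4).
≈ 8.824 × (0.0830 + 0.0069 + 0.0006 + 0.0000) ≈ 8.824 × 0.0905 ≈ 0.799 μg/mL.

0.8 μg/mL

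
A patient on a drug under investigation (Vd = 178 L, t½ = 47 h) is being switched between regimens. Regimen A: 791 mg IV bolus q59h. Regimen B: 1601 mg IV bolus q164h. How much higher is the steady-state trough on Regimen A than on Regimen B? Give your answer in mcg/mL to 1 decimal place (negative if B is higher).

2.3 mcg/mL

Regimen A: f = (1/2)^(59/47) ≈ 0.4189; Cmin,ss = (791/178)·f/(1−f) ≈ 3.203 mcg/mL.
Regimen B: f = (1/2)^(164/47) ≈ 0.0890; Cmin,ss = (1601/178)·f/(1−f) ≈ 0.879 mcg/mL.
Difference ≈ 3.203 − 0.879 ≈ 2.324 mcg/mL.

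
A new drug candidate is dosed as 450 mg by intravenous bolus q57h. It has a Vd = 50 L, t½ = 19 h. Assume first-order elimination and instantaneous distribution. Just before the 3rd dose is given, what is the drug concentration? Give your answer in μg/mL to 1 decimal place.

f = (1/2)^(τ/t½) = (1/2)^(57/19) ≈ 0.1250.
C₀ = D/Vd = 450/50 ≈ 9.000 μg/mL.
Before the 3rd dose, 2 doses have been given. Superposition: Cmin = C₀·(f + f²).
≈ 9.000 × (0.1250 + 0.0156) ≈ 9.000 × 0.1406 ≈ 1.265 μg/mL.

1.3 μg/mL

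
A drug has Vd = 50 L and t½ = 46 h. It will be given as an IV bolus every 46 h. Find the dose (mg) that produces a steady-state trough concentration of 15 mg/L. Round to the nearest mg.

750 mg

τ/t½ = 46/46 ≈ 1, so f = (1/2)^(46/46) ≈ 0.500000.
Cmin,ss = (D/Vd)·f/(1−f), so D = Cmin,ss·Vd·(1−f)/f.
D = 15 × 50 × (1−f)/f ≈ 15 × 50 × 1.00000 ≈ 750.00 mg.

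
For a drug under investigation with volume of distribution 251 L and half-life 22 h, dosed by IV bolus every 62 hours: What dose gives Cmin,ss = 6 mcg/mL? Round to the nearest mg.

9115 mg

τ/t½ = 62/22 ≈ 2.8182, so f = (1/2)^(62/22) ≈ 0.141789.
Cmin,ss = (D/Vd)·f/(1−f), so D = Cmin,ss·Vd·(1−f)/f.
D = 6 × 251 × (1−f)/f ≈ 6 × 251 × 6.05273 ≈ 9115.41 mg.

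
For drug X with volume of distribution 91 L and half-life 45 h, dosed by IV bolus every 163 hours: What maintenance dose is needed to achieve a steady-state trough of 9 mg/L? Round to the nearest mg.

9266 mg

τ/t½ = 163/45 ≈ 3.6222, so f = (1/2)^(163/45) ≈ 0.081209.
Cmin,ss = (D/Vd)·f/(1−f), so D = Cmin,ss·Vd·(1−f)/f.
D = 9 × 91 × (1−f)/f ≈ 9 × 91 × 11.31391 ≈ 9266.09 mg.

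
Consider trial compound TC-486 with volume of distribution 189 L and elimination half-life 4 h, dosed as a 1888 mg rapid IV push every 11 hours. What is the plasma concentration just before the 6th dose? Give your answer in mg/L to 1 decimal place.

f = (1/2)^(τ/t½) = (1/2)^(11/4) ≈ 0.1487.
C₀ = D/Vd = 1888/189 ≈ 9.989 mg/L.
Before the 6th dose, 5 doses have been given. Superposition: Cmin = C₀·(f + f² + … + f^5).
≈ 9.989 × (0.1487 + 0.0221 + 0.0033 + 0.0005 + 0.0001) ≈ 9.989 × 0.1747 ≈ 1.745 mg/L.

1.7 mg/L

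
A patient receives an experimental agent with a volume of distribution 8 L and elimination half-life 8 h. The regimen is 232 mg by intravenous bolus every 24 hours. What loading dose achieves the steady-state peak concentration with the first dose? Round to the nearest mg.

f = (1/2)^(24/8) ≈ 0.125000; accumulation ratio R = 1/(1−f) ≈ 1.14286.
Loading dose to hit Cmax,ss on first dose: D_load = D_maint·R ≈ 232 × 1.14286 ≈ 265.14 mg.

265 mg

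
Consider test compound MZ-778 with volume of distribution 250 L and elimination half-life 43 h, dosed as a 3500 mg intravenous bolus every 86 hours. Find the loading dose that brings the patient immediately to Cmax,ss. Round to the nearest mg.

4667 mg

f = (1/2)^(86/43) ≈ 0.250000; accumulation ratio R = 1/(1−f) ≈ 1.33333.
Loading dose to hit Cmax,ss on first dose: D_load = D_maint·R ≈ 3500 × 1.33333 ≈ 4666.65 mg.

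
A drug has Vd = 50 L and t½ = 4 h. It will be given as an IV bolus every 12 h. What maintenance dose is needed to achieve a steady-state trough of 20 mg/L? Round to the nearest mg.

τ/t½ = 12/4 ≈ 3, so f = (1/2)^(12/4) ≈ 0.125000.
Cmin,ss = (D/Vd)·f/(1−f), so D = Cmin,ss·Vd·(1−f)/f.
D = 20 × 50 × (1−f)/f ≈ 20 × 50 × 7.00000 ≈ 7000.00 mg.

7000 mg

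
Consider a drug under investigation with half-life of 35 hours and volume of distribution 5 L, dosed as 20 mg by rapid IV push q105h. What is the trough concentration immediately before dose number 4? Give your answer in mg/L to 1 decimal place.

0.6 mg/L

f = (1/2)^(τ/t½) = (1/2)^(105/35) ≈ 0.1250.
C₀ = D/Vd = 20/5 ≈ 4.000 mg/L.
Before the 4th dose, 3 doses have been given. Superposition: Cmin = C₀·(f + f² + … + f^3).
≈ 4.000 × (0.1250 + 0.0156 + 0.0020) ≈ 4.000 × 0.1426 ≈ 0.570 mg/L.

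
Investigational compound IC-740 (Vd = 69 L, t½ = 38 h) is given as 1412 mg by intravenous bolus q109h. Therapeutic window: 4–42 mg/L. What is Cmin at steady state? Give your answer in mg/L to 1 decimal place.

3.2 mg/L

τ/t½ = 109/38 ≈ 2.8684, so fraction remaining f = (1/2)^(109/38) ≈ 0.1369.
At steady state, accumulation factor R = 1/(1 − e^(−kτ)) ≈ 1.1586.
Each bolus raises the concentration by D/Vd = 1412/69 ≈ 20.464 mg/L.
Steady-state peak Cmax,ss = C₀·R ≈ 20.464 × 1.1586 ≈ 23.710 mg/L.
Steady-state trough Cmin,ss = Cmax,ss·f ≈ 23.710 × 0.1369 ≈ 3.246 mg/L.
Trough 3.2 mg/L vs MEC 4 mg/L: subtherapeutic.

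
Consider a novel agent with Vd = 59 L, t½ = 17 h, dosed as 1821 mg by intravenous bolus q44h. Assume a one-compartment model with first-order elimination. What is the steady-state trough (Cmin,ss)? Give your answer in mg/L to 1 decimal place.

6.2 mg/L

k = ln2/t½ = ln2/17 ≈ 0.040773 h⁻¹; fraction remaining f = e^(−kτ) = e^(−0.040773×44) ≈ 0.1663.
Accumulation ratio R = 1/(1 − f) ≈ 1/0.8337 ≈ 1.1995.
Each bolus raises the concentration by D/Vd = 1821/59 ≈ 30.864 mg/L.
Steady-state peak Cmax,ss = C₀·R ≈ 30.864 × 1.1995 ≈ 37.021 mg/L.
Steady-state trough Cmin,ss = Cmax,ss·f ≈ 37.021 × 0.1663 ≈ 6.157 mg/L.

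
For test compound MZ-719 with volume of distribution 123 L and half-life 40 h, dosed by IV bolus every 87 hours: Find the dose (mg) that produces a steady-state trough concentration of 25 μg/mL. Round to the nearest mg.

10811 mg

τ/t½ = 87/40 ≈ 2.175, so f = (1/2)^(87/40) ≈ 0.221442.
Cmin,ss = (D/Vd)·f/(1−f), so D = Cmin,ss·Vd·(1−f)/f.
D = 25 × 123 × (1−f)/f ≈ 25 × 123 × 3.51586 ≈ 10811.27 mg.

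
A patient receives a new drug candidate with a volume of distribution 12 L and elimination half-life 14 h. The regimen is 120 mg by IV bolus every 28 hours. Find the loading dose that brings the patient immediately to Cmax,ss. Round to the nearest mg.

f = (1/2)^(28/14) ≈ 0.250000; accumulation ratio R = 1/(1−f) ≈ 1.33333.
Loading dose to hit Cmax,ss on first dose: D_load = D_maint·R ≈ 120 × 1.33333 ≈ 160.00 mg.

160 mg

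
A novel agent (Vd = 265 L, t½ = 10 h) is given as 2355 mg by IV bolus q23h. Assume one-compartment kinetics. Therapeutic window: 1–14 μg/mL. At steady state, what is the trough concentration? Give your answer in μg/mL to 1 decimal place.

Over one 23-h interval, 23/10 ≈ 2.3 half-lives elapse, leaving f ≈ 0.2031 of each dose.
Accumulation ratio R = 1/(1 − f) ≈ 1/0.7969 ≈ 1.2549.
Single-dose peak C₀ = D/Vd = 2355/265 ≈ 8.887 μg/mL.
Steady-state peak Cmax,ss = C₀·R ≈ 8.887 × 1.2549 ≈ 11.152 μg/mL.
One interval later, Cmin,ss = Cmax,ss·e^(−kτ) ≈ 11.152 × 0.2031 ≈ 2.265 μg/mL.
Trough 2.3 μg/mL vs MEC 1 μg/mL: adequate.

2.3 μg/mL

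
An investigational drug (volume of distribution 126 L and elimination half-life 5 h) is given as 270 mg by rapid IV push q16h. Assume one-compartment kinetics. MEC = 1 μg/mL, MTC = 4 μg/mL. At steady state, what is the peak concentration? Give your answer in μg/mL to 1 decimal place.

τ/t½ = 16/5 ≈ 3.2, so fraction remaining f = (1/2)^(16/5) ≈ 0.1088.
Accumulation ratio R = 1/(1 − f) ≈ 1/0.8912 ≈ 1.1221.
Each bolus raises the concentration by D/Vd = 270/126 ≈ 2.143 μg/mL.
Steady-state peak Cmax,ss = C₀·R ≈ 2.143 × 1.1221 ≈ 2.405 μg/mL.
Peak 2.4 μg/mL vs MTC 4 μg/mL: below toxic threshold.

2.4 μg/mL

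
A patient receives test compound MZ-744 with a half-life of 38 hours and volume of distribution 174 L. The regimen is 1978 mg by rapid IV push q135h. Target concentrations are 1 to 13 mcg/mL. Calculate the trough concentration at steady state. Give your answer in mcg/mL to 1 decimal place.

1.1 mcg/mL

τ/t½ = 135/38 ≈ 3.5526, so fraction remaining f = (1/2)^(135/38) ≈ 0.0852.
Accumulation ratio R = 1/(1 − f) ≈ 1/0.9148 ≈ 1.0931.
Each bolus raises the concentration by D/Vd = 1978/174 ≈ 11.368 mcg/mL.
Steady-state peak Cmax,ss = C₀·R ≈ 11.368 × 1.0931 ≈ 12.426 mcg/mL.
Steady-state trough Cmin,ss = Cmax,ss·f ≈ 12.426 × 0.0852 ≈ 1.059 mcg/mL.
Trough 1.1 mcg/mL vs MEC 1 mcg/mL: adequate.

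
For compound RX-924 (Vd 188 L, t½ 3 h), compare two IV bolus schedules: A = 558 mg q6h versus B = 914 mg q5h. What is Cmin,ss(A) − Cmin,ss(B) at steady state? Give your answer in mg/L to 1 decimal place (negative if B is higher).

Regimen A: f = (1/2)^(6/3) ≈ 0.2500; Cmin,ss = (558/188)·f/(1−f) ≈ 0.989 mg/L.
Regimen B: f = (1/2)^(5/3) ≈ 0.3150; Cmin,ss = (914/188)·f/(1−f) ≈ 2.236 mg/L.
Difference ≈ 0.989 − 2.236 ≈ -1.247 mg/L.

-1.2 mg/L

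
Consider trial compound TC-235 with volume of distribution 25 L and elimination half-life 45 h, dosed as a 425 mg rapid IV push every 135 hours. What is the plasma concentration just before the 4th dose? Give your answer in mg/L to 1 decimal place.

2.4 mg/L

f = (1/2)^(τ/t½) = (1/2)^(135/45) ≈ 0.1250.
C₀ = D/Vd = 425/25 ≈ 17.000 mg/L.
Before the 4th dose, 3 doses have been given. Superposition: Cmin = C₀·(f + f² + … + f^3).
≈ 17.000 × (0.1250 + 0.0156 + 0.0020) ≈ 17.000 × 0.1426 ≈ 2.424 mg/L.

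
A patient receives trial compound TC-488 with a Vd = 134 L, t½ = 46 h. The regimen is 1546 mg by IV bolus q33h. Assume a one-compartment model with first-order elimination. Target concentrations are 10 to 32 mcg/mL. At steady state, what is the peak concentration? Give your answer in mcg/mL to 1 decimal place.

τ/t½ = 33/46 ≈ 0.71739, so fraction remaining f = (1/2)^(33/46) ≈ 0.6082.
At steady state, accumulation factor R = 1/(1 − e^(−kτ)) ≈ 2.5523.
Each bolus raises the concentration by D/Vd = 1546/134 ≈ 11.537 mcg/mL.
Steady-state peak Cmax,ss = C₀·R ≈ 11.537 × 2.5523 ≈ 29.446 mcg/mL.
Peak 29.4 mcg/mL vs MTC 32 mcg/mL: below toxic threshold.

29.4 mcg/mL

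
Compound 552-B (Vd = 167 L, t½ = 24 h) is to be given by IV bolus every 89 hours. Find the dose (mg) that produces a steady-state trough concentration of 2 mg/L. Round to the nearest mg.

τ/t½ = 89/24 ≈ 3.7083, so f = (1/2)^(89/24) ≈ 0.076503.
Cmin,ss = (D/Vd)·f/(1−f), so D = Cmin,ss·Vd·(1−f)/f.
D = 2 × 167 × (1−f)/f ≈ 2 × 167 × 12.07138 ≈ 4031.84 mg.

4032 mg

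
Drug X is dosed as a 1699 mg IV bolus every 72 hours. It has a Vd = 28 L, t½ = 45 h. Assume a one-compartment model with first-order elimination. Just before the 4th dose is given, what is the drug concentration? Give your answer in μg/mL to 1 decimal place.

f = (1/2)^(τ/t½) = (1/2)^(72/45) ≈ 0.3299.
C₀ = D/Vd = 1699/28 ≈ 60.679 μg/mL.
Before the 4th dose, 3 doses have been given. Superposition: Cmin = C₀·(f + f² + … + f^3).
≈ 60.679 × (0.3299 + 0.1088 + 0.0359) ≈ 60.679 × 0.4746 ≈ 28.798 μg/mL.

28.8 μg/mL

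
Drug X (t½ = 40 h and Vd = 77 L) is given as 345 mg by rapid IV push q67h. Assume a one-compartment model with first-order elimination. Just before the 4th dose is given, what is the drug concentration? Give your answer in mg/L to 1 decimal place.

f = (1/2)^(τ/t½) = (1/2)^(67/40) ≈ 0.3132.
C₀ = D/Vd = 345/77 ≈ 4.481 mg/L.
Before the 4th dose, 3 doses have been given. Superposition: Cmin = C₀·(f + f² + … + f^3).
≈ 4.481 × (0.3132 + 0.0981 + 0.0307) ≈ 4.481 × 0.4420 ≈ 1.981 mg/L.

2.0 mg/L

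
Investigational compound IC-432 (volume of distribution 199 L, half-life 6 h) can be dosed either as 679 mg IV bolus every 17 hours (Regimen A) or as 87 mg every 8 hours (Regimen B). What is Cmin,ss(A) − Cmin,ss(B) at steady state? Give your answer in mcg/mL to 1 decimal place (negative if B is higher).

Regimen A: f = (1/2)^(17/6) ≈ 0.1403; Cmin,ss = (679/199)·f/(1−f) ≈ 0.557 mcg/mL.
Regimen B: f = (1/2)^(8/6) ≈ 0.3969; Cmin,ss = (87/199)·f/(1−f) ≈ 0.288 mcg/mL.
Difference ≈ 0.557 − 0.288 ≈ 0.269 mcg/mL.

0.3 mcg/mL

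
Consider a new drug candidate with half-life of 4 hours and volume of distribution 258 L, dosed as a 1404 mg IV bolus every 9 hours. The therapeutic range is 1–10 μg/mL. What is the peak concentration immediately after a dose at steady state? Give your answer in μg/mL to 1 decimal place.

6.9 μg/mL

τ/t½ = 9/4 ≈ 2.25, so fraction remaining f = (1/2)^(9/4) ≈ 0.2102.
At steady state, accumulation factor R = 1/(1 − e^(−kτ)) ≈ 1.2661.
Each bolus raises the concentration by D/Vd = 1404/258 ≈ 5.442 μg/mL.
Steady-state peak Cmax,ss = C₀·R ≈ 5.442 × 1.2661 ≈ 6.890 μg/mL.
Peak 6.9 μg/mL vs MTC 10 μg/mL: below toxic threshold.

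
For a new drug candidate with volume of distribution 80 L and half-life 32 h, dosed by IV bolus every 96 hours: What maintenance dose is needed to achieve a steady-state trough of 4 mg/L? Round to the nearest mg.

τ/t½ = 96/32 ≈ 3, so f = (1/2)^(96/32) ≈ 0.125000.
Cmin,ss = (D/Vd)·f/(1−f), so D = Cmin,ss·Vd·(1−f)/f.
D = 4 × 80 × (1−f)/f ≈ 4 × 80 × 7.00000 ≈ 2240.00 mg.

2240 mg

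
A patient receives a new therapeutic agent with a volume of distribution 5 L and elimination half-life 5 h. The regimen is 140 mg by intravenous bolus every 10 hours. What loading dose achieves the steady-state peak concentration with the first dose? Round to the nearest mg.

f = (1/2)^(10/5) ≈ 0.250000; accumulation ratio R = 1/(1−f) ≈ 1.33333.
Loading dose to hit Cmax,ss on first dose: D_load = D_maint·R ≈ 140 × 1.33333 ≈ 186.67 mg.

187 mg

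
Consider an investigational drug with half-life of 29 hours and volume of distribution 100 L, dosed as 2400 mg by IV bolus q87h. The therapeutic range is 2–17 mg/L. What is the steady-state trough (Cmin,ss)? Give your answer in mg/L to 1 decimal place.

3.4 mg/L

The dosing interval is 3 half-lives, so f = 2^(−3) = 0.125.
Accumulation ratio R = 1/(1 − f) = 1/0.875 = 8/7.
Single-dose peak C₀ = D/Vd = 2400/100 = 24 mg/L.
Steady-state peak Cmax,ss = C₀·R = 24 × 8/7 ≈ 27.429 mg/L.
Steady-state trough Cmin,ss = Cmax,ss·f ≈ 27.429 × 0.125 ≈ 3.429 mg/L.
Trough 3.4 mg/L vs MEC 2 mg/L: adequate.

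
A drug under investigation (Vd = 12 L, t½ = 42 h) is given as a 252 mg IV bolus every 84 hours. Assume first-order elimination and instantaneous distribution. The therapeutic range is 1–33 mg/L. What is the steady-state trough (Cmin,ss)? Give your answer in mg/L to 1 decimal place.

The dosing interval is 2 half-lives, so f = 2^(−2) = 0.25.
At steady state, R = 1/(1 − 0.25) = 4/3.
Single-dose peak C₀ = D/Vd = 252/12 = 21 mg/L.
Steady-state peak Cmax,ss = C₀·R = 21 × 4/3 ≈ 28.000 mg/L.
Steady-state trough Cmin,ss = Cmax,ss·f ≈ 28.000 × 0.25 ≈ 7.000 mg/L.
Trough 7.0 mg/L vs MEC 1 mg/L: adequate.

7.0 mg/L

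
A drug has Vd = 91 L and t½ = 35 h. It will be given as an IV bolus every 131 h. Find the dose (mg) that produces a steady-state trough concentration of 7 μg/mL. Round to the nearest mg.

7891 mg

τ/t½ = 131/35 ≈ 3.7429, so f = (1/2)^(131/35) ≈ 0.074694.
Cmin,ss = (D/Vd)·f/(1−f), so D = Cmin,ss·Vd·(1−f)/f.
D = 7 × 91 × (1−f)/f ≈ 7 × 91 × 12.38796 ≈ 7891.13 mg.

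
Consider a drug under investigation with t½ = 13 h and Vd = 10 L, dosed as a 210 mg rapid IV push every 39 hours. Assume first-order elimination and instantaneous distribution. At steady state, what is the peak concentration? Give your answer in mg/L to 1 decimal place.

24.0 mg/L

The dosing interval is 3 half-lives, so f = 2^(−3) = 0.125.
Accumulation ratio R = 1/(1 − f) = 1/0.875 = 8/7.
Single-dose peak C₀ = D/Vd = 210/10 = 21 mg/L.
Steady-state peak Cmax,ss = C₀·R = 21 × 8/7 ≈ 24.000 mg/L.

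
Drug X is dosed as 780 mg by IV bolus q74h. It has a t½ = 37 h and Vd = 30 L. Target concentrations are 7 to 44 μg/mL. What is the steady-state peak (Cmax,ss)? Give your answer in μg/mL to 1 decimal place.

34.7 μg/mL

τ = 74 h = 2 half-lives, so f = (1/2)^2 = 0.25.
Accumulation ratio R = 1/(1 − f) = 1/0.75 = 4/3.
Single-dose peak C₀ = D/Vd = 780/30 = 26 μg/mL.
Steady-state peak Cmax,ss = C₀·R = 26 × 4/3 ≈ 34.667 μg/mL.
Peak 34.7 μg/mL vs MTC 44 μg/mL: below toxic threshold.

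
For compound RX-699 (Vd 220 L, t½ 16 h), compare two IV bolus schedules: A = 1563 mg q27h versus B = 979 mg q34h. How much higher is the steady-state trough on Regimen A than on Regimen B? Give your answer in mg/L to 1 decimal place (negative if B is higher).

Regimen A: f = (1/2)^(27/16) ≈ 0.3105; Cmin,ss = (1563/220)·f/(1−f) ≈ 3.199 mg/L.
Regimen B: f = (1/2)^(34/16) ≈ 0.2293; Cmin,ss = (979/220)·f/(1−f) ≈ 1.324 mg/L.
Difference ≈ 3.199 − 1.324 ≈ 1.875 mg/L.

1.9 mg/L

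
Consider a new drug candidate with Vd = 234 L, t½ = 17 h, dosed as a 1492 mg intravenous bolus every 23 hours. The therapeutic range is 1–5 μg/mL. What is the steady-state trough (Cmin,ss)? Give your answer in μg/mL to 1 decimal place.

k = ln2/t½ = ln2/17 ≈ 0.040773 h⁻¹; fraction remaining f = e^(−kτ) = e^(−0.040773×23) ≈ 0.3915.
Each bolus raises the concentration by D/Vd = 1492/234 ≈ 6.376 μg/mL.
Steady-state trough Cmin,ss = C₀·f/(1−f) ≈ 6.376 × 0.3915/0.6085 ≈ 4.102 μg/mL.
Trough 4.1 μg/mL vs MEC 1 μg/mL: adequate.

4.1 μg/mL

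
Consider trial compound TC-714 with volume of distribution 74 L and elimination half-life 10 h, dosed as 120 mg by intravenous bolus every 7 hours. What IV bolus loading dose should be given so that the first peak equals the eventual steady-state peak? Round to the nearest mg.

312 mg

f = (1/2)^(7/10) ≈ 0.615572; accumulation ratio R = 1/(1−f) ≈ 2.60127.
Loading dose to hit Cmax,ss on first dose: D_load = D_maint·R ≈ 120 × 2.60127 ≈ 312.15 mg.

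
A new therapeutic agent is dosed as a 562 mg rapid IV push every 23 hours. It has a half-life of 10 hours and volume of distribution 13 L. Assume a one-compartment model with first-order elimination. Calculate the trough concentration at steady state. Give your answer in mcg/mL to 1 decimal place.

11.0 mcg/mL

k = ln2/t½ = ln2/10 ≈ 0.069315 h⁻¹; fraction remaining f = e^(−kτ) = e^(−0.069315×23) ≈ 0.2031.
At steady state, accumulation factor R = 1/(1 − e^(−kτ)) ≈ 1.2549.
Single-dose peak C₀ = D/Vd = 562/13 ≈ 43.231 mcg/mL.
Steady-state peak Cmax,ss = C₀·R ≈ 43.231 × 1.2549 ≈ 54.251 mcg/mL.
Steady-state trough Cmin,ss = Cmax,ss·f ≈ 54.251 × 0.2031 ≈ 11.018 mcg/mL.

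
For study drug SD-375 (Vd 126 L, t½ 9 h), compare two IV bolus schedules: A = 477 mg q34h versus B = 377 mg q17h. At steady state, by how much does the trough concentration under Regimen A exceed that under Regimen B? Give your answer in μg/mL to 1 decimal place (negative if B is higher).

-0.8 μg/mL

Regimen A: f = (1/2)^(34/9) ≈ 0.0729; Cmin,ss = (477/126)·f/(1−f) ≈ 0.298 μg/mL.
Regimen B: f = (1/2)^(17/9) ≈ 0.2700; Cmin,ss = (377/126)·f/(1−f) ≈ 1.107 μg/mL.
Difference ≈ 0.298 − 1.107 ≈ -0.809 μg/mL.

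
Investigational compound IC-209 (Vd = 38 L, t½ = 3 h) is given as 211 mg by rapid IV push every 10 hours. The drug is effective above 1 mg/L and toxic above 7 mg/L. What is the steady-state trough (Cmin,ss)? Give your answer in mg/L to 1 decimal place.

k = ln2/t½ = ln2/3 ≈ 0.231049 h⁻¹; fraction remaining f = e^(−kτ) = e^(−0.231049×10) ≈ 0.0992.
Single-dose peak C₀ = D/Vd = 211/38 ≈ 5.553 mg/L.
Steady-state trough Cmin,ss = C₀·f/(1−f) ≈ 5.553 × 0.0992/0.9008 ≈ 0.612 mg/L.
Trough 0.6 mg/L vs MEC 1 mg/L: subtherapeutic.

0.6 mg/L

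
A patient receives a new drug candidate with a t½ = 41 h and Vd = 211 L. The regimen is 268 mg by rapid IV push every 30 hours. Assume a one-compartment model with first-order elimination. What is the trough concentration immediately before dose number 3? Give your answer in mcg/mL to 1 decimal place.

f = (1/2)^(τ/t½) = (1/2)^(30/41) ≈ 0.6022.
C₀ = D/Vd = 268/211 ≈ 1.270 mcg/mL.
Before the 3rd dose, 2 doses have been given. Superposition: Cmin = C₀·(f + f²).
≈ 1.270 × (0.6022 + 0.3626) ≈ 1.270 × 0.9648 ≈ 1.225 mcg/mL.

1.2 mcg/mL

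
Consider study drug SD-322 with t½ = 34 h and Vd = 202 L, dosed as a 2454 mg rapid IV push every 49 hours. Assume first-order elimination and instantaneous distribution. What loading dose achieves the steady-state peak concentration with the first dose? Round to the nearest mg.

f = (1/2)^(49/34) ≈ 0.368267; accumulation ratio R = 1/(1−f) ≈ 1.58295.
Loading dose to hit Cmax,ss on first dose: D_load = D_maint·R ≈ 2454 × 1.58295 ≈ 3884.56 mg.

3885 mg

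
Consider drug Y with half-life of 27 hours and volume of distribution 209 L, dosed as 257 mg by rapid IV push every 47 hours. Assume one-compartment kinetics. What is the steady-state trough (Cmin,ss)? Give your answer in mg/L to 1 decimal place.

0.5 mg/L

k = ln2/t½ = ln2/27 ≈ 0.025672 h⁻¹; fraction remaining f = e^(−kτ) = e^(−0.025672×47) ≈ 0.2992.
Single-dose peak C₀ = D/Vd = 257/209 ≈ 1.230 mg/L.
Steady-state trough Cmin,ss = C₀·f/(1−f) ≈ 1.230 × 0.2992/0.7008 ≈ 0.525 mg/L.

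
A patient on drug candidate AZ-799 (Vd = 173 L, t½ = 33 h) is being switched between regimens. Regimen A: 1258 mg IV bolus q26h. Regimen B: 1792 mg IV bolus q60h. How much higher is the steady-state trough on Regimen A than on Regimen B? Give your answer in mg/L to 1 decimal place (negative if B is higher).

Regimen A: f = (1/2)^(26/33) ≈ 0.5792; Cmin,ss = (1258/173)·f/(1−f) ≈ 10.009 mg/L.
Regimen B: f = (1/2)^(60/33) ≈ 0.2836; Cmin,ss = (1792/173)·f/(1−f) ≈ 4.101 mg/L.
Difference ≈ 10.009 − 4.101 ≈ 5.908 mg/L.

5.9 mg/L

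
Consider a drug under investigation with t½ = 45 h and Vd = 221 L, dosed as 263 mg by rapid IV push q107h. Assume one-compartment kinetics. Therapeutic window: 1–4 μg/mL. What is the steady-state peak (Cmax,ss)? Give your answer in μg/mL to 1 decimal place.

1.5 μg/mL

τ/t½ = 107/45 ≈ 2.3778, so fraction remaining f = (1/2)^(107/45) ≈ 0.1924.
At steady state, accumulation factor R = 1/(1 − e^(−kτ)) ≈ 1.2382.
Each bolus raises the concentration by D/Vd = 263/221 ≈ 1.190 μg/mL.
Cmax,ss = C₀/(1 − f) ≈ 1.190/0.8076 ≈ 1.474 μg/mL.
Peak 1.5 μg/mL vs MTC 4 μg/mL: below toxic threshold.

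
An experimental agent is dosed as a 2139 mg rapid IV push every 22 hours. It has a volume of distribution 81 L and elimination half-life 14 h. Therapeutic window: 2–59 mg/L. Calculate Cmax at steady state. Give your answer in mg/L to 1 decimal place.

39.8 mg/L

τ/t½ = 22/14 ≈ 1.5714, so fraction remaining f = (1/2)^(22/14) ≈ 0.3365.
At steady state, accumulation factor R = 1/(1 − e^(−kτ)) ≈ 1.5072.
Each bolus raises the concentration by D/Vd = 2139/81 ≈ 26.407 mg/L.
Steady-state peak Cmax,ss = C₀·R ≈ 26.407 × 1.5072 ≈ 39.801 mg/L.
Peak 39.8 mg/L vs MTC 59 mg/L: below toxic threshold.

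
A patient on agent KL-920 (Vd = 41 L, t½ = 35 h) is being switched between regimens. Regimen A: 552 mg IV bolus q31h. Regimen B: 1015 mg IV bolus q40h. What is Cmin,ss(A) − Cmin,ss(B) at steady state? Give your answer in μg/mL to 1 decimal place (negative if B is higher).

-4.6 μg/mL

Regimen A: f = (1/2)^(31/35) ≈ 0.5412; Cmin,ss = (552/41)·f/(1−f) ≈ 15.881 μg/mL.
Regimen B: f = (1/2)^(40/35) ≈ 0.4529; Cmin,ss = (1015/41)·f/(1−f) ≈ 20.494 μg/mL.
Difference ≈ 15.881 − 20.494 ≈ -4.613 μg/mL.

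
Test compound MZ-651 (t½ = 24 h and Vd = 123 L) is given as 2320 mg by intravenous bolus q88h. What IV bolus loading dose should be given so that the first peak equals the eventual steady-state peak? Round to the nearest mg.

f = (1/2)^(88/24) ≈ 0.078745; accumulation ratio R = 1/(1−f) ≈ 1.08548.
Loading dose to hit Cmax,ss on first dose: D_load = D_maint·R ≈ 2320 × 1.08548 ≈ 2518.31 mg.

2518 mg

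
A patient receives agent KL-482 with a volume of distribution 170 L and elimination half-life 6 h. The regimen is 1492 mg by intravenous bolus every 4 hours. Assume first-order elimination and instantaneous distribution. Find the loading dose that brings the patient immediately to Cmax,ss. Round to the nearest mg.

f = (1/2)^(4/6) ≈ 0.629961; accumulation ratio R = 1/(1−f) ≈ 2.70242.
Loading dose to hit Cmax,ss on first dose: D_load = D_maint·R ≈ 1492 × 2.70242 ≈ 4032.01 mg.

4032 mg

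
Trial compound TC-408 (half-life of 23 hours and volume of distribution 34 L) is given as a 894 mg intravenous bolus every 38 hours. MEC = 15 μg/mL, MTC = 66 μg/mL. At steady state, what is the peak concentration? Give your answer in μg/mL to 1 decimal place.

τ/t½ = 38/23 ≈ 1.6522, so fraction remaining f = (1/2)^(38/23) ≈ 0.3182.
Accumulation ratio R = 1/(1 − f) ≈ 1/0.6818 ≈ 1.4667.
Single-dose peak C₀ = D/Vd = 894/34 ≈ 26.294 μg/mL.
Steady-state peak Cmax,ss = C₀·R ≈ 26.294 × 1.4667 ≈ 38.565 μg/mL.
Peak 38.6 μg/mL vs MTC 66 μg/mL: below toxic threshold.

38.6 μg/mL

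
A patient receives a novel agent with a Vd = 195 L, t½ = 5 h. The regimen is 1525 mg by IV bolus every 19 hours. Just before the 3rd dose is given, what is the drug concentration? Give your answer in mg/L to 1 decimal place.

f = (1/2)^(τ/t½) = (1/2)^(19/5) ≈ 0.0718.
C₀ = D/Vd = 1525/195 ≈ 7.821 mg/L.
Before the 3rd dose, 2 doses have been given. Superposition: Cmin = C₀·(f + f²).
≈ 7.821 × (0.0718 + 0.0052) ≈ 7.821 × 0.0770 ≈ 0.602 mg/L.

0.6 mg/L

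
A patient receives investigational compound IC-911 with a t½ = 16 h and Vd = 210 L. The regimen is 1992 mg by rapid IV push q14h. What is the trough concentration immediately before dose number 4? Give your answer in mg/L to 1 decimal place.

9.5 mg/L

f = (1/2)^(τ/t½) = (1/2)^(14/16) ≈ 0.5453.
C₀ = D/Vd = 1992/210 ≈ 9.486 mg/L.
Before the 4th dose, 3 doses have been given. Superposition: Cmin = C₀·(f + f² + … + f^3).
≈ 9.486 × (0.5453 + 0.2974 + 0.1621) ≈ 9.486 × 1.0048 ≈ 9.532 mg/L.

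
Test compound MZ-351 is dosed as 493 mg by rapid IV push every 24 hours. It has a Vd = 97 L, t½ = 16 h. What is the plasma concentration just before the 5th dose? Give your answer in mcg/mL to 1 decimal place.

f = (1/2)^(τ/t½) = (1/2)^(24/16) ≈ 0.3536.
C₀ = D/Vd = 493/97 ≈ 5.082 mcg/mL.
Before the 5th dose, 4 doses have been given. Superposition: Cmin = C₀·(f + f² + … + f^4).
≈ 5.082 × (0.3536 + 0.1250 + 0.0442 + 0.0156) ≈ 5.082 × 0.5384 ≈ 2.736 mcg/mL.

2.7 mcg/mL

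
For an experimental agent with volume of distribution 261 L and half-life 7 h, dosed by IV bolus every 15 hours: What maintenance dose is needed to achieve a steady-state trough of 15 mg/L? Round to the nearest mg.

13375 mg

τ/t½ = 15/7 ≈ 2.1429, so f = (1/2)^(15/7) ≈ 0.226431.
Cmin,ss = (D/Vd)·f/(1−f), so D = Cmin,ss·Vd·(1−f)/f.
D = 15 × 261 × (1−f)/f ≈ 15 × 261 × 3.41636 ≈ 13375.05 mg.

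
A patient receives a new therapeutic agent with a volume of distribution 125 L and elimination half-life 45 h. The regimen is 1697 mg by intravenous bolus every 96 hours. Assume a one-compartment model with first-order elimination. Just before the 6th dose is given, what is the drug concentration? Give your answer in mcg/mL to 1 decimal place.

4.0 mcg/mL

f = (1/2)^(τ/t½) = (1/2)^(96/45) ≈ 0.2279.
C₀ = D/Vd = 1697/125 ≈ 13.576 mcg/mL.
Before the 6th dose, 5 doses have been given. Superposition: Cmin = C₀·(f + f² + … + f^5).
≈ 13.576 × (0.2279 + 0.0519 + 0.0118 + 0.0027 + 0.0006) ≈ 13.576 × 0.2949 ≈ 4.004 mcg/mL.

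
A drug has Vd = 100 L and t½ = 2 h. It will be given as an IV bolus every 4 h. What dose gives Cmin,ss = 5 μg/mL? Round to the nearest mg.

1500 mg

τ/t½ = 4/2 ≈ 2, so f = (1/2)^(4/2) ≈ 0.250000.
Cmin,ss = (D/Vd)·f/(1−f), so D = Cmin,ss·Vd·(1−f)/f.
D = 5 × 100 × (1−f)/f ≈ 5 × 100 × 3.00000 ≈ 1500.00 mg.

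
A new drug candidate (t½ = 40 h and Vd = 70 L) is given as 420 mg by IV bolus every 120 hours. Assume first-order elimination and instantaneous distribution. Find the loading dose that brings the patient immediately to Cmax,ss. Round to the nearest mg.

480 mg

f = (1/2)^(120/40) ≈ 0.125000; accumulation ratio R = 1/(1−f) ≈ 1.14286.
Loading dose to hit Cmax,ss on first dose: D_load = D_maint·R ≈ 420 × 1.14286 ≈ 480.00 mg.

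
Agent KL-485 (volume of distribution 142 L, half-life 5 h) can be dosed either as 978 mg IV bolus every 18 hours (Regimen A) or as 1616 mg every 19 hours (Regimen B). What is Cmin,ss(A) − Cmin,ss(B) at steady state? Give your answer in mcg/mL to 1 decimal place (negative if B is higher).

Regimen A: f = (1/2)^(18/5) ≈ 0.0825; Cmin,ss = (978/142)·f/(1−f) ≈ 0.619 mcg/mL.
Regimen B: f = (1/2)^(19/5) ≈ 0.0718; Cmin,ss = (1616/142)·f/(1−f) ≈ 0.880 mcg/mL.
Difference ≈ 0.619 − 0.880 ≈ -0.261 mcg/mL.

-0.3 mcg/mL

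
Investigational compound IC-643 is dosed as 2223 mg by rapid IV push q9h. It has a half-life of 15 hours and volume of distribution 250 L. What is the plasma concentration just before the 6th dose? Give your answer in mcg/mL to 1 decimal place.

15.1 mcg/mL

f = (1/2)^(τ/t½) = (1/2)^(9/15) ≈ 0.6598.
C₀ = D/Vd = 2223/250 ≈ 8.892 mcg/mL.
Before the 6th dose, 5 doses have been given. Superposition: Cmin = C₀·(f + f² + … + f^5).
≈ 8.892 × (0.6598 + 0.4353 + 0.2872 + 0.1895 + 0.1250) ≈ 8.892 × 1.6968 ≈ 15.088 mcg/mL.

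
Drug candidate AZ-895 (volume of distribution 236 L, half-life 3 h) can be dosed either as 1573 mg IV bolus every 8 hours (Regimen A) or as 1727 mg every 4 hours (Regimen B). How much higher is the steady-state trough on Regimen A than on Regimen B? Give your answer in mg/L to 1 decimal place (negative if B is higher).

-3.6 mg/L

Regimen A: f = (1/2)^(8/3) ≈ 0.1575; Cmin,ss = (1573/236)·f/(1−f) ≈ 1.246 mg/L.
Regimen B: f = (1/2)^(4/3) ≈ 0.3969; Cmin,ss = (1727/236)·f/(1−f) ≈ 4.816 mg/L.
Difference ≈ 1.246 − 4.816 ≈ -3.570 mg/L.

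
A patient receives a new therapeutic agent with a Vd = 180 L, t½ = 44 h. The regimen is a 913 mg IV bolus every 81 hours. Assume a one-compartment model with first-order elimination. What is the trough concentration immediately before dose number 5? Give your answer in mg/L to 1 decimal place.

2.0 mg/L

f = (1/2)^(τ/t½) = (1/2)^(81/44) ≈ 0.2791.
C₀ = D/Vd = 913/180 ≈ 5.072 mg/L.
Before the 5th dose, 4 doses have been given. Superposition: Cmin = C₀·(f + f² + … + f^4).
≈ 5.072 × (0.2791 + 0.0779 + 0.0217 + 0.0061) ≈ 5.072 × 0.3848 ≈ 1.952 mg/L.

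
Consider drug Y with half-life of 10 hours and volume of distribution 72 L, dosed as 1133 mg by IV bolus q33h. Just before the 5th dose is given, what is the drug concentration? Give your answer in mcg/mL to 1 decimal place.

f = (1/2)^(τ/t½) = (1/2)^(33/10) ≈ 0.1015.
C₀ = D/Vd = 1133/72 ≈ 15.736 mcg/mL.
Before the 5th dose, 4 doses have been given. Superposition: Cmin = C₀·(f + f² + … + f^4).
≈ 15.736 × (0.1015 + 0.0103 + 0.0010 + 0.0001) ≈ 15.736 × 0.1129 ≈ 1.777 mcg/mL.

1.8 mcg/mL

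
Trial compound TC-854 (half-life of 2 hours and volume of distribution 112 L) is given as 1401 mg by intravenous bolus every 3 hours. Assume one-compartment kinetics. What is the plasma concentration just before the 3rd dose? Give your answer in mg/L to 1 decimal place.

6.0 mg/L

f = (1/2)^(τ/t½) = (1/2)^(3/2) ≈ 0.3536.
C₀ = D/Vd = 1401/112 ≈ 12.509 mg/L.
Before the 3rd dose, 2 doses have been given. Superposition: Cmin = C₀·(f + f²).
≈ 12.509 × (0.3536 + 0.1250) ≈ 12.509 × 0.4786 ≈ 5.987 mg/L.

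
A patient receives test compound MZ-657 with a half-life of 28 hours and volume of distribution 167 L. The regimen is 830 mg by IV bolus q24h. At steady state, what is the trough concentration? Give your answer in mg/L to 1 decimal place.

6.1 mg/L

Over one 24-h interval, 24/28 ≈ 0.85714 half-lives elapse, leaving f ≈ 0.5520 of each dose.
At steady state, accumulation factor R = 1/(1 − e^(−kτ)) ≈ 2.2321.
Single-dose peak C₀ = D/Vd = 830/167 ≈ 4.970 mg/L.
Cmax,ss = C₀/(1 − f) ≈ 4.970/0.4480 ≈ 11.094 mg/L.
One interval later, Cmin,ss = Cmax,ss·e^(−kτ) ≈ 11.094 × 0.5520 ≈ 6.124 mg/L.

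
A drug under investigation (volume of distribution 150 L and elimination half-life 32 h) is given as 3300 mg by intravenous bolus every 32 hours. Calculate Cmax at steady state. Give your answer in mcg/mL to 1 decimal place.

44.0 mcg/mL

The dosing interval is 1 half-life, so f = 2^(−1) = 0.5.
At steady state, R = 1/(1 − 0.5) = 2/1.
Single-dose peak C₀ = D/Vd = 3300/150 = 22 mcg/mL.
Steady-state peak Cmax,ss = C₀·R = 22 × 2/1 ≈ 44.000 mcg/mL.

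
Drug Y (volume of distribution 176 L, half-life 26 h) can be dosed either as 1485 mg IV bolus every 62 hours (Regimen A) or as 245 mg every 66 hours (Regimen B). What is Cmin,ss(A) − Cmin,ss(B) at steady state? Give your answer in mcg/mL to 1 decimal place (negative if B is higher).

1.7 mcg/mL

Regimen A: f = (1/2)^(62/26) ≈ 0.1915; Cmin,ss = (1485/176)·f/(1−f) ≈ 1.998 mcg/mL.
Regimen B: f = (1/2)^(66/26) ≈ 0.1721; Cmin,ss = (245/176)·f/(1−f) ≈ 0.289 mcg/mL.
Difference ≈ 1.998 − 0.289 ≈ 1.709 mcg/mL.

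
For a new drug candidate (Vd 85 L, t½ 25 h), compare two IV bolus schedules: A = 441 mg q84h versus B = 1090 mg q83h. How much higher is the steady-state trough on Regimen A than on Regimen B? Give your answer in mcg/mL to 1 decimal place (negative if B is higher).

-0.9 mcg/mL

Regimen A: f = (1/2)^(84/25) ≈ 0.0974; Cmin,ss = (441/85)·f/(1−f) ≈ 0.560 mcg/mL.
Regimen B: f = (1/2)^(83/25) ≈ 0.1001; Cmin,ss = (1090/85)·f/(1−f) ≈ 1.426 mcg/mL.
Difference ≈ 0.560 − 1.426 ≈ -0.866 mcg/mL.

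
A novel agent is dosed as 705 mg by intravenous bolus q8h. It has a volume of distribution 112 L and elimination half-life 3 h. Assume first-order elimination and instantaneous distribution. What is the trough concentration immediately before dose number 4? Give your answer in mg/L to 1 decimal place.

1.2 mg/L

f = (1/2)^(τ/t½) = (1/2)^(8/3) ≈ 0.1575.
C₀ = D/Vd = 705/112 ≈ 6.295 mg/L.
Before the 4th dose, 3 doses have been given. Superposition: Cmin = C₀·(f + f² + … + f^3).
≈ 6.295 × (0.1575 + 0.0248 + 0.0039) ≈ 6.295 × 0.1862 ≈ 1.172 mg/L.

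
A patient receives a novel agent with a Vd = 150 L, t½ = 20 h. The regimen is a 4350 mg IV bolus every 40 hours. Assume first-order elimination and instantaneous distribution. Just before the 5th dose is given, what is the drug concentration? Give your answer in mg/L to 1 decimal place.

9.6 mg/L

f = (1/2)^(τ/t½) = (1/2)^(40/20) ≈ 0.2500.
C₀ = D/Vd = 4350/150 ≈ 29.000 mg/L.
Before the 5th dose, 4 doses have been given. Superposition: Cmin = C₀·(f + f² + … + f^4).
≈ 29.000 × (0.2500 + 0.0625 + 0.0156 + 0.0039) ≈ 29.000 × 0.3320 ≈ 9.628 mg/L.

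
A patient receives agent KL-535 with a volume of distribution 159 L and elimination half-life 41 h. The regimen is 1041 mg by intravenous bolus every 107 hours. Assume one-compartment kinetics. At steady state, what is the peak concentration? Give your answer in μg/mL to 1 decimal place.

Over one 107-h interval, 107/41 ≈ 2.6098 half-lives elapse, leaving f ≈ 0.1638 of each dose.
At steady state, accumulation factor R = 1/(1 − e^(−kτ)) ≈ 1.1959.
Each bolus raises the concentration by D/Vd = 1041/159 ≈ 6.547 μg/mL.
Cmax,ss = C₀/(1 − f) ≈ 6.547/0.8362 ≈ 7.829 μg/mL.

7.8 μg/mL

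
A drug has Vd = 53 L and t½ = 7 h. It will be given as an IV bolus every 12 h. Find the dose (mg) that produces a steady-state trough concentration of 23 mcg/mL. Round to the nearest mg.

2781 mg

τ/t½ = 12/7 ≈ 1.7143, so f = (1/2)^(12/7) ≈ 0.304753.
Cmin,ss = (D/Vd)·f/(1−f), so D = Cmin,ss·Vd·(1−f)/f.
D = 23 × 53 × (1−f)/f ≈ 23 × 53 × 2.28135 ≈ 2780.97 mg.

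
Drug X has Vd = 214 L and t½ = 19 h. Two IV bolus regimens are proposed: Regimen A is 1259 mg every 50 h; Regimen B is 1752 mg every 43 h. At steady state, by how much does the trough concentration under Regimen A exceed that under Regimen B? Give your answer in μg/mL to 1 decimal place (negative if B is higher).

-1.0 μg/mL

Regimen A: f = (1/2)^(50/19) ≈ 0.1614; Cmin,ss = (1259/214)·f/(1−f) ≈ 1.132 μg/mL.
Regimen B: f = (1/2)^(43/19) ≈ 0.2083; Cmin,ss = (1752/214)·f/(1−f) ≈ 2.154 μg/mL.
Difference ≈ 1.132 − 2.154 ≈ -1.022 μg/mL.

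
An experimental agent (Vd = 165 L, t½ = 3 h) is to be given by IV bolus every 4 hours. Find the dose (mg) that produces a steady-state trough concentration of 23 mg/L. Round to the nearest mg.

5768 mg

τ/t½ = 4/3 ≈ 1.3333, so f = (1/2)^(4/3) ≈ 0.396850.
Cmin,ss = (D/Vd)·f/(1−f), so D = Cmin,ss·Vd·(1−f)/f.
D = 23 × 165 × (1−f)/f ≈ 23 × 165 × 1.51984 ≈ 5767.79 mg.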